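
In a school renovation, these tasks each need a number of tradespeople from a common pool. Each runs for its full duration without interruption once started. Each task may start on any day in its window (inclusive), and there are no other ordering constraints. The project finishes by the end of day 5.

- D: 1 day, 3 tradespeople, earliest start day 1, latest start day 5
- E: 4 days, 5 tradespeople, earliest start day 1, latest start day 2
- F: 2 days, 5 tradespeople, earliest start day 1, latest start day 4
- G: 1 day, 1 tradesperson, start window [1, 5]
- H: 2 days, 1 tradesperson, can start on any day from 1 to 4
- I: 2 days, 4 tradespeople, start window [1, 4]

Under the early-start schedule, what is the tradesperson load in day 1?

19

At early start, day 1 has: D, E, F, G, H, I.
Demand: 3 + 5 + 5 + 1 + 1 + 4 = 19.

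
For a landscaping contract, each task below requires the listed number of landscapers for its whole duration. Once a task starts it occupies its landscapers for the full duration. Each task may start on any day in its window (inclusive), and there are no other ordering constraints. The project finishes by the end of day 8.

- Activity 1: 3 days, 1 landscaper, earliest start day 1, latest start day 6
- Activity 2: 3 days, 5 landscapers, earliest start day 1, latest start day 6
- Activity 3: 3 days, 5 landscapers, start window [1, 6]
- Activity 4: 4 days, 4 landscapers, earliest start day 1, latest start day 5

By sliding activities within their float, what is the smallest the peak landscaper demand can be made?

9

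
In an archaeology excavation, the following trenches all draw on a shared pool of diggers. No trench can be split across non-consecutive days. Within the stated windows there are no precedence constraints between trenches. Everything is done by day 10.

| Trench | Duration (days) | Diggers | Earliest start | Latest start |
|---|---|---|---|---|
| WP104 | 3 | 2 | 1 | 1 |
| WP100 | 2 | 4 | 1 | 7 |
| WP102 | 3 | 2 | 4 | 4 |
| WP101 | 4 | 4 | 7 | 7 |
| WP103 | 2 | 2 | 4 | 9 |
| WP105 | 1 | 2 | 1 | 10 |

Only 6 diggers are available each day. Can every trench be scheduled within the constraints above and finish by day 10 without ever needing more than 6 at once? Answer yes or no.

yes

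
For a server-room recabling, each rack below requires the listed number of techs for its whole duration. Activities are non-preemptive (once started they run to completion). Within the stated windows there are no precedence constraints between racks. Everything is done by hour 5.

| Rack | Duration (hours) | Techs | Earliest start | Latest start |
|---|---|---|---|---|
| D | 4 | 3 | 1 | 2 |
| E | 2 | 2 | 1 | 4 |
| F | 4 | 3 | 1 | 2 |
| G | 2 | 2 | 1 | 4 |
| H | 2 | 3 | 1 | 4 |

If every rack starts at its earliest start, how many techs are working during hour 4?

At early start, hour 4 has: D, F.
Demand: 3 + 3 = 6.

6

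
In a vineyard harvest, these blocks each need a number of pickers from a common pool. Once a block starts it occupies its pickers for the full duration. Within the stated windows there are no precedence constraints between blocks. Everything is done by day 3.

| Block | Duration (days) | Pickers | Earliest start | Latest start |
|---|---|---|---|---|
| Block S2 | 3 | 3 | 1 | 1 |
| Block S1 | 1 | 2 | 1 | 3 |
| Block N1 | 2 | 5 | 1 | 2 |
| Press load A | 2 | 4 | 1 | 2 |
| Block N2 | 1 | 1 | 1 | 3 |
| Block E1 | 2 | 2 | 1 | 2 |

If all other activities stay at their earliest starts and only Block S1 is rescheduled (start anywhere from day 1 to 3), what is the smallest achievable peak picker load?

15

Block S1@1: d1:17  d2:14  d3:3 → peak 17
Block S1@2: d1:15  d2:16  d3:3 → peak 16
Block S1@3: d1:15  d2:14  d3:5 → peak 15
Best is Block S1@3, peak 15.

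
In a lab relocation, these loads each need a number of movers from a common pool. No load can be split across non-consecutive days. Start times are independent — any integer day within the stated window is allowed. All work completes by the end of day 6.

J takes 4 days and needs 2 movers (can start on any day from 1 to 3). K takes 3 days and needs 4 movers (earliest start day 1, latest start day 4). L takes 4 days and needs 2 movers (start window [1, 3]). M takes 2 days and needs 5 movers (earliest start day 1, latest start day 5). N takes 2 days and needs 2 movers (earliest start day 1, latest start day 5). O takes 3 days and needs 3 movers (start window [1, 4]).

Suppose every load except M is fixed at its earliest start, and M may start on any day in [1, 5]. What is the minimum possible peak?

M@1: d1:18  d2:18  d3:11  d4:4  d5:0  d6:0 → peak 18
M@2: d1:13  d2:18  d3:16  d4:4  d5:0  d6:0 → peak 18
M@3: d1:13  d2:13  d3:16  d4:9  d5:0  d6:0 → peak 16
M@4: d1:13  d2:13  d3:11  d4:9  d5:5  d6:0 → peak 13
M@5: d1:13  d2:13  d3:11  d4:4  d5:5  d6:5 → peak 13
Best is M@4, peak 13.

13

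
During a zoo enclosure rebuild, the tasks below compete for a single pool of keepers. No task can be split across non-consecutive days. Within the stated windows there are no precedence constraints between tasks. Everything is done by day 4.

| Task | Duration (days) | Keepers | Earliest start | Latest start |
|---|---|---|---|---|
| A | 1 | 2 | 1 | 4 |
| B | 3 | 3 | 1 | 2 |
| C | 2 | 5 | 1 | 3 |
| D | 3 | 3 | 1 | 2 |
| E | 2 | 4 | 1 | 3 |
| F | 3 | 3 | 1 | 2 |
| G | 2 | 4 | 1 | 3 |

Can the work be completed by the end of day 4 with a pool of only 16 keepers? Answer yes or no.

no

The minimum achievable peak is 17; 16 < 17, so no feasible schedule stays within the cap.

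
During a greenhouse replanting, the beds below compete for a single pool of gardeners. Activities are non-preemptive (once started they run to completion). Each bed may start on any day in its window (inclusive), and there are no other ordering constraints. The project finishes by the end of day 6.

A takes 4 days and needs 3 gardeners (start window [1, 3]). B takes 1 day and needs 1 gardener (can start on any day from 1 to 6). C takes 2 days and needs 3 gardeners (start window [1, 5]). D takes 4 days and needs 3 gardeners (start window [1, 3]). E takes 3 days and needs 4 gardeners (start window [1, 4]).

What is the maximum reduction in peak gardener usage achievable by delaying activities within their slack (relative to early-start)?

Early-start peak: d1:14  d2:13  d3:10  d4:6  d5:0  d6:0 ⇒ 14.
Leveled (A@1, B@1, C@1, D@1, E@3): d1:10  d2:9  d3:10  d4:10  d5:4  d6:0 ⇒ 10.
Reduction 14 − 10 = 4.

4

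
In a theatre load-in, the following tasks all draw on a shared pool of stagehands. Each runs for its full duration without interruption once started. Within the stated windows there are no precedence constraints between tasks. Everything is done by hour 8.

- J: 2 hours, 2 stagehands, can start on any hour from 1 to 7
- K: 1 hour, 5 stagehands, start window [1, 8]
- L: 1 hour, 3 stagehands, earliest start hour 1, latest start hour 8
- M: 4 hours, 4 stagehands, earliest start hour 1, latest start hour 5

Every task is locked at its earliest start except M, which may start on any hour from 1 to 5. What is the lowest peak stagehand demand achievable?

M@1: h1:14  h2:6  h3:4  h4:4  h5:0  h6:0  h7:0  h8:0 → peak 14
M@2: h1:10  h2:6  h3:4  h4:4  h5:4  h6:0  h7:0  h8:0 → peak 10
M@3: h1:10  h2:2  h3:4  h4:4  h5:4  h6:4  h7:0  h8:0 → peak 10
M@4: h1:10  h2:2  h3:0  h4:4  h5:4  h6:4  h7:4  h8:0 → peak 10
M@5: h1:10  h2:2  h3:0  h4:0  h5:4  h6:4  h7:4  h8:4 → peak 10
Best is M@2, peak 10.

10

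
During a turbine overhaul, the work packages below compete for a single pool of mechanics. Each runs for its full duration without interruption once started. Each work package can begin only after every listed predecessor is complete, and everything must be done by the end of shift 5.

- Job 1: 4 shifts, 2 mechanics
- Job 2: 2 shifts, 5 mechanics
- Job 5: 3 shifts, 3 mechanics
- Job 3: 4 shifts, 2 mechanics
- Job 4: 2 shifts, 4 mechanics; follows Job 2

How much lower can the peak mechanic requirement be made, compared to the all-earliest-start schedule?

Early-start peak: s1:12  s2:12  s3:11  s4:8  s5:0 ⇒ 12.
Leveled (Job 1@1, Job 2@1, Job 5@3, Job 3@1, Job 4@3): s1:9  s2:9  s3:11  s4:11  s5:3 ⇒ 11.
Reduction 12 − 11 = 1.

1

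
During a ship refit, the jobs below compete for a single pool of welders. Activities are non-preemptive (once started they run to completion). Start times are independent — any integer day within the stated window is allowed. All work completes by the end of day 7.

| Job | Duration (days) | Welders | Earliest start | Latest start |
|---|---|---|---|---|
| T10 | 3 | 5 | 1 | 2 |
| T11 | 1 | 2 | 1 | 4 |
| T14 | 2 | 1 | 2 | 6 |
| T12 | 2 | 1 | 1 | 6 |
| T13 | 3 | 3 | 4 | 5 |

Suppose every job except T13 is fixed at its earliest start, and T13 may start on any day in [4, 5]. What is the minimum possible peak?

8

T13@4: d1:8  d2:7  d3:6  d4:3  d5:3  d6:3  d7:0 → peak 8
T13@5: d1:8  d2:7  d3:6  d4:0  d5:3  d6:3  d7:3 → peak 8
Best is T13@4, peak 8.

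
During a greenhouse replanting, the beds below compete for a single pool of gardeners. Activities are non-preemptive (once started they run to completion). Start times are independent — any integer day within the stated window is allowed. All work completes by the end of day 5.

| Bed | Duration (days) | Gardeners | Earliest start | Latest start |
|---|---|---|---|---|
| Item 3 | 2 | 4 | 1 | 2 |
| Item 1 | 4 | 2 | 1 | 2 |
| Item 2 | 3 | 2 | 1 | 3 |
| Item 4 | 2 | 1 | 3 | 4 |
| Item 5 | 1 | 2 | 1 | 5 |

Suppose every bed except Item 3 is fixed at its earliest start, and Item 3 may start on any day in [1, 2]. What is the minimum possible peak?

Item 3@1: d1:10  d2:8  d3:5  d4:3  d5:0 → peak 10
Item 3@2: d1:6  d2:8  d3:9  d4:3  d5:0 → peak 9
Best is Item 3@2, peak 9.

9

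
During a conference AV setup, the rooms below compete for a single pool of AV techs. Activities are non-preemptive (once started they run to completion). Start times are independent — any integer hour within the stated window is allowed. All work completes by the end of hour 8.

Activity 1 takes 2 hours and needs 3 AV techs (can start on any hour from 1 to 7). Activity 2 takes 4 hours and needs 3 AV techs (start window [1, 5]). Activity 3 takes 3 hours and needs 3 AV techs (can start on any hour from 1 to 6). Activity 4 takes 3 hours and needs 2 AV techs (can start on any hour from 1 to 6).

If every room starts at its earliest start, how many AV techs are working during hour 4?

At early start, hour 4 has: Activity 2.
Demand: 3 = 3.

3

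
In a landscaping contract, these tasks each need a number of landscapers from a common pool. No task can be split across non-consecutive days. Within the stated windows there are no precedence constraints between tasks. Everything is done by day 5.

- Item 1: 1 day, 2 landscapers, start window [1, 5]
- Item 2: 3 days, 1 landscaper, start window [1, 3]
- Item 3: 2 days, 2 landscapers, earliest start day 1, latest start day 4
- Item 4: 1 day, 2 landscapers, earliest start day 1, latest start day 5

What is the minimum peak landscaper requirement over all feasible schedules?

Early-start (Item 1@1, Item 2@1, Item 3@1, Item 4@1) gives peak 7: d1:7  d2:3  d3:1  d4:0  d5:0.
Shift Item 3→2, Item 4→4.
Schedule Item 1@1, Item 2@1, Item 3@2, Item 4@4: d1:3  d2:3  d3:3  d4:2  d5:0 — peak 3.
Total landscaper-days = 11 over 5 days ⇒ peak ≥ ⌈11/5⌉ = 3, so 3 is optimal.

3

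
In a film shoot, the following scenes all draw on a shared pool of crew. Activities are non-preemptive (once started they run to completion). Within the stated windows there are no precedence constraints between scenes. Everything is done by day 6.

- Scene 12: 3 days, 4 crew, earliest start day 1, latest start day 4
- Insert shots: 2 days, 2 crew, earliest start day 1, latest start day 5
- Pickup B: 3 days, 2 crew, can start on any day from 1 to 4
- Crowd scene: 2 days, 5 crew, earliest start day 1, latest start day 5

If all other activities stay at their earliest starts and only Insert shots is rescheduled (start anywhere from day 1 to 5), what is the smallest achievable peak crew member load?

11

Insert shots@1: d1:13  d2:13  d3:6  d4:0  d5:0  d6:0 → peak 13
Insert shots@2: d1:11  d2:13  d3:8  d4:0  d5:0  d6:0 → peak 13
Insert shots@3: d1:11  d2:11  d3:8  d4:2  d5:0  d6:0 → peak 11
Insert shots@4: d1:11  d2:11  d3:6  d4:2  d5:2  d6:0 → peak 11
Insert shots@5: d1:11  d2:11  d3:6  d4:0  d5:2  d6:2 → peak 11
Best is Insert shots@3, peak 11.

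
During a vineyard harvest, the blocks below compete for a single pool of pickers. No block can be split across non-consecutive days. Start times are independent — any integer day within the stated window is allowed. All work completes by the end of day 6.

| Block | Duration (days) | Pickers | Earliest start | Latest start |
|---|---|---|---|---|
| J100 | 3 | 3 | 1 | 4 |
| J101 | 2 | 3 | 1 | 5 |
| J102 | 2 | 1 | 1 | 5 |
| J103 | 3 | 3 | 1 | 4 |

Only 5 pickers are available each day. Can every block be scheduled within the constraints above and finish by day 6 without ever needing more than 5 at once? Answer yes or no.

The minimum achievable peak is 6; 5 < 6, so no feasible schedule stays within the cap.

no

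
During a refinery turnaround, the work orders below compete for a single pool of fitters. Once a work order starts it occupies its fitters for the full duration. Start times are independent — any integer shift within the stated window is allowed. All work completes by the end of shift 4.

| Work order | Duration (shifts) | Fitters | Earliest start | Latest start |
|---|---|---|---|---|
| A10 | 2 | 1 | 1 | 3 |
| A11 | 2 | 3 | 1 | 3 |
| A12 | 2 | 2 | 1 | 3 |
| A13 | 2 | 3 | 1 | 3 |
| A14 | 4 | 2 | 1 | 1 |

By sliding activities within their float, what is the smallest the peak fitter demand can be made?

Early-start (A10@1, A11@1, A12@1, A13@1, A14@1) gives peak 11: s1:11  s2:11  s3:2  s4:2.
Shift A12→3, A13→3.
Schedule A10@1, A11@1, A12@3, A13@3, A14@1: s1:6  s2:6  s3:7  s4:7 — peak 7.
Total fitter-shifts = 26 over 4 shifts ⇒ peak ≥ ⌈26/4⌉ = 7, so 7 is optimal.

7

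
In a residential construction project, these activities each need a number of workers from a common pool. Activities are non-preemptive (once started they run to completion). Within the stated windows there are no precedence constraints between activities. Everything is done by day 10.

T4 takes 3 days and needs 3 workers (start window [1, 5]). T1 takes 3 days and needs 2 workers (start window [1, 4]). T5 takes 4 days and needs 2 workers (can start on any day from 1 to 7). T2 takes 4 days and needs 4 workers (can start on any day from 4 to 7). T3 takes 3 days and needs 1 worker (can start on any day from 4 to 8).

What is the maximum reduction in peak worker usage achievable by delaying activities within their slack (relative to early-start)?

Early-start peak: d1:7  d2:7  d3:7  d4:7  d5:5  d6:5  d7:4  d8:0  d9:0  d10:0 ⇒ 7.
Leveled (T4@1, T1@4, T5@1, T2@7, T3@4): d1:5  d2:5  d3:5  d4:5  d5:3  d6:3  d7:4  d8:4  d9:4  d10:4 ⇒ 5.
Reduction 7 − 5 = 2.

2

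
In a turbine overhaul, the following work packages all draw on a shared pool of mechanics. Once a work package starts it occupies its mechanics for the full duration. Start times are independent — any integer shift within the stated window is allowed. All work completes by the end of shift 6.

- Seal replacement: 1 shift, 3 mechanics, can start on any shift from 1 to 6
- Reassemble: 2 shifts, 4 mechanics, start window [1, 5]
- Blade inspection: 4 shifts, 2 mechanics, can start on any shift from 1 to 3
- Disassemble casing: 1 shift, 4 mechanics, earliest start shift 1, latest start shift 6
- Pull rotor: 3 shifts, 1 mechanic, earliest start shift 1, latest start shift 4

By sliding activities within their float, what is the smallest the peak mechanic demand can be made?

6

Early-start (Seal replacement@1, Reassemble@1, Blade inspection@1, Disassemble casing@1, Pull rotor@1) gives peak 14: s1:14  s2:7  s3:3  s4:2  s5:0  s6:0.
Shift Reassemble→2, Disassemble casing→5, Pull rotor→4.
Schedule Seal replacement@1, Reassemble@2, Blade inspection@1, Disassemble casing@5, Pull rotor@4: s1:5  s2:6  s3:6  s4:3  s5:5  s6:1 — peak 6.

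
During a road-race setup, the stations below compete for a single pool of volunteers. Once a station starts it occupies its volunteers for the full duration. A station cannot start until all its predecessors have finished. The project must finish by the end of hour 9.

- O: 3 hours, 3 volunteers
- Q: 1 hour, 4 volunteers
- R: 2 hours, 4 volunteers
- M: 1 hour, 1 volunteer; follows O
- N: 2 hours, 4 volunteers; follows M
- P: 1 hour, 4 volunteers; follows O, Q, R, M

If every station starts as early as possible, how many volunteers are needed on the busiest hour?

11

Early-start schedule: O@1, Q@1, R@1, M@4, N@5, P@5.
Load per hour: hour 1: 11, hour 2: 7, hour 3: 3, hour 4: 1, hour 5: 8, hour 6: 4, hour 7: 0, hour 8: 0, hour 9: 0.
Peak is 11.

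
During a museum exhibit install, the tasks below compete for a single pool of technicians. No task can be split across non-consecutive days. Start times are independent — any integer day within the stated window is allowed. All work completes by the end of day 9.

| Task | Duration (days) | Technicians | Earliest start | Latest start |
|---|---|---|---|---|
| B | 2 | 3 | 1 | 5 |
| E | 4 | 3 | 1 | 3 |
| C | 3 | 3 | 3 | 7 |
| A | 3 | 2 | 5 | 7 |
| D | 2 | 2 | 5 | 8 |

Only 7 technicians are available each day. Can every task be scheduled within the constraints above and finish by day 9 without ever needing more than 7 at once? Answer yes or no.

yes

Schedule B@1, E@3, C@7, A@5, D@8: d1:3  d2:3  d3:3  d4:3  d5:5  d6:5  d7:5  d8:5  d9:5 — peak 5 ≤ 7.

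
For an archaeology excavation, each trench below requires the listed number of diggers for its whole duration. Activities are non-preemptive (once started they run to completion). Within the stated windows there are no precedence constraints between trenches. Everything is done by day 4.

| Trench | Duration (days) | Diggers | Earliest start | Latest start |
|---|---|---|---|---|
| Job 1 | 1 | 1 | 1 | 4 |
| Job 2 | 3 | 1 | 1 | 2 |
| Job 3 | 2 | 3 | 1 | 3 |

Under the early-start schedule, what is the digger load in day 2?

At early start, day 2 has: Job 2, Job 3.
Demand: 1 + 3 = 4.

4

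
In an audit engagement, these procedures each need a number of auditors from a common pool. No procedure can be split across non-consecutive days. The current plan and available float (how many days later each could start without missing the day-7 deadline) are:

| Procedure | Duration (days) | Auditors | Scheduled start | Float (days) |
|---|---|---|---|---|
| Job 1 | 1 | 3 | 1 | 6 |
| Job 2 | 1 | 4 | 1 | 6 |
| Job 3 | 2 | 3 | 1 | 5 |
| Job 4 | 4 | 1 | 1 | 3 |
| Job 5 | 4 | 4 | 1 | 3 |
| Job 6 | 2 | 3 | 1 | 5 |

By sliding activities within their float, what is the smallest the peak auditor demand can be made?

7

Early-start (Job 1@1, Job 2@1, Job 3@1, Job 4@1, Job 5@1, Job 6@1) gives peak 18: d1:18  d2:11  d3:5  d4:5  d5:0  d6:0  d7:0.
Shift Job 3→2, Job 4→2, Job 5→4, Job 6→2.
Schedule Job 1@1, Job 2@1, Job 3@2, Job 4@2, Job 5@4, Job 6@2: d1:7  d2:7  d3:7  d4:5  d5:5  d6:4  d7:4 — peak 7.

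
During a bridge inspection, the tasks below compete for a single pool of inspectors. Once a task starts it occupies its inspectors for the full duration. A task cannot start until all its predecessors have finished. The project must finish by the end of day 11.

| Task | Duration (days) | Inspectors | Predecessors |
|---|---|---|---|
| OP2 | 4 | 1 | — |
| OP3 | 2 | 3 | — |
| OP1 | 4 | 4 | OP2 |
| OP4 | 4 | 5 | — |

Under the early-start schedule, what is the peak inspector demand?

Early-start schedule: OP2@1, OP3@1, OP1@5, OP4@1.
Load per day: day 1: 9, day 2: 9, day 3: 6, day 4: 6, day 5: 4, day 6: 4, day 7: 4, day 8: 4, day 9: 0, day 10: 0, day 11: 0.
Peak is 9.

9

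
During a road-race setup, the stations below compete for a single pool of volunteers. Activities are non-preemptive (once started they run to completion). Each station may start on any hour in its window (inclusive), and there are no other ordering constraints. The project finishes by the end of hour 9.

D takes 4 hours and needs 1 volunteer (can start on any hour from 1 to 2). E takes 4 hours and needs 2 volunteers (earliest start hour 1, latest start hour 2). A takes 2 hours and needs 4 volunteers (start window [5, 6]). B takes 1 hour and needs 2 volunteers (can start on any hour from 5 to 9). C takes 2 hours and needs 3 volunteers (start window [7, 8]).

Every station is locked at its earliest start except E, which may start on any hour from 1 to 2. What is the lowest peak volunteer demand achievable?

E@1: h1:3  h2:3  h3:3  h4:3  h5:6  h6:4  h7:3  h8:3  h9:0 → peak 6
E@2: h1:1  h2:3  h3:3  h4:3  h5:8  h6:4  h7:3  h8:3  h9:0 → peak 8
Best is E@1, peak 6.

6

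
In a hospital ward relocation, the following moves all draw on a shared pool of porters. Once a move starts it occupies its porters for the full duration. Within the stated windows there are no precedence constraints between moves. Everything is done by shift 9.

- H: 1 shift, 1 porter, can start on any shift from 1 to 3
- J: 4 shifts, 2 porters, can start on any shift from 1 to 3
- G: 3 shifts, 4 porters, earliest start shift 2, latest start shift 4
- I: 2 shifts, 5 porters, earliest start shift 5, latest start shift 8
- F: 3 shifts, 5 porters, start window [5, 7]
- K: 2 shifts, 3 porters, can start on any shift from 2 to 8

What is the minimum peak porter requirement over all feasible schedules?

8

Early-start (H@1, J@1, G@2, I@5, F@5, K@2) gives peak 10: s1:3  s2:9  s3:9  s4:6  s5:10  s6:10  s7:5  s8:0  s9:0.
Shift F→7, K→5.
Schedule H@1, J@1, G@2, I@5, F@7, K@5: s1:3  s2:6  s3:6  s4:6  s5:8  s6:8  s7:5  s8:5  s9:5 — peak 8.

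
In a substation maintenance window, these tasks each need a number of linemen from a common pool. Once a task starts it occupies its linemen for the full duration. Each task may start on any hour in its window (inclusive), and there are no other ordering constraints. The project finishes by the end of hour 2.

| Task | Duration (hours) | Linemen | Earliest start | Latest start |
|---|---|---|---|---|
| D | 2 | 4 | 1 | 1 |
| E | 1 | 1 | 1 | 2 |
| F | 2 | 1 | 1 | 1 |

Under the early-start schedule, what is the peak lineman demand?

6

Early-start schedule: D@1, E@1, F@1.
Load per hour: hour 1: 6, hour 2: 5.
Peak is 6.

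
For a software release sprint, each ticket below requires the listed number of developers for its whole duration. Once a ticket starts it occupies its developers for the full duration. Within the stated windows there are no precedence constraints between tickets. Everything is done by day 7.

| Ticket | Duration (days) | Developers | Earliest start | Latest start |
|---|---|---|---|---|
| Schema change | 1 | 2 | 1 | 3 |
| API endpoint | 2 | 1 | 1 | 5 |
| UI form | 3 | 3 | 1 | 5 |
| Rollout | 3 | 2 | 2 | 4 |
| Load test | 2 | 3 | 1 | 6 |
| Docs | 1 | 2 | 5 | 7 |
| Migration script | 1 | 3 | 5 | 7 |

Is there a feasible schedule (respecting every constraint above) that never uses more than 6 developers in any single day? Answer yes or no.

Schedule Schema change@1, API endpoint@1, UI form@2, Rollout@3, Load test@5, Docs@6, Migration script@7: d1:3  d2:4  d3:5  d4:5  d5:5  d6:5  d7:3 — peak 5 ≤ 6.

yes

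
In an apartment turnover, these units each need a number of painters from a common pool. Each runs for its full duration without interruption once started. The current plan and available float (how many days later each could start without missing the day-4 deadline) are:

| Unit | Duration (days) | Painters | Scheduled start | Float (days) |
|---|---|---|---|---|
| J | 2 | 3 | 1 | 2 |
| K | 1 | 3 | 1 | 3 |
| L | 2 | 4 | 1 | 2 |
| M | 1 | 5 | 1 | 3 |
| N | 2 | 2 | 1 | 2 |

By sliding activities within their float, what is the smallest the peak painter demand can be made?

Early-start (J@1, K@1, L@1, M@1, N@1) gives peak 17: d1:17  d2:9  d3:0  d4:0.
Shift L→2, M→4, N→3.
Schedule J@1, K@1, L@2, M@4, N@3: d1:6  d2:7  d3:6  d4:7 — peak 7.
Total painter-days = 26 over 4 days ⇒ peak ≥ ⌈26/4⌉ = 7, so 7 is optimal.

7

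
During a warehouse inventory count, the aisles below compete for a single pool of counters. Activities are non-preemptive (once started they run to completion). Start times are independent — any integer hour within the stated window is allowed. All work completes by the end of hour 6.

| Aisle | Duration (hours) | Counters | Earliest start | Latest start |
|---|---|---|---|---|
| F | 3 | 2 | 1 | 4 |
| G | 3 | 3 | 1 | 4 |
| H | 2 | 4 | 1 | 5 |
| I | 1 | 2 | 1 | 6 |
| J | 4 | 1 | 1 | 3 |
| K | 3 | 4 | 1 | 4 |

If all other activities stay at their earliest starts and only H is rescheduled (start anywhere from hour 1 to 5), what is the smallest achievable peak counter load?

H@1: h1:16  h2:14  h3:10  h4:1  h5:0  h6:0 → peak 16
H@2: h1:12  h2:14  h3:14  h4:1  h5:0  h6:0 → peak 14
H@3: h1:12  h2:10  h3:14  h4:5  h5:0  h6:0 → peak 14
H@4: h1:12  h2:10  h3:10  h4:5  h5:4  h6:0 → peak 12
H@5: h1:12  h2:10  h3:10  h4:1  h5:4  h6:4 → peak 12
Best is H@4, peak 12.

12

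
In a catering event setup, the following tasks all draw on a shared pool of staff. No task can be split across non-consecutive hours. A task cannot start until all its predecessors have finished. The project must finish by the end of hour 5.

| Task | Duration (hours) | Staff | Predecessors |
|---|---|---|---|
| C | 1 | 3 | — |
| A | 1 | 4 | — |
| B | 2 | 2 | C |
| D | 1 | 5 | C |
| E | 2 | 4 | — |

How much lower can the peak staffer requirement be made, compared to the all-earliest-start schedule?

5

Early-start peak: h1:11  h2:11  h3:2  h4:0  h5:0 ⇒ 11.
Leveled (C@1, A@2, B@2, D@5, E@3): h1:3  h2:6  h3:6  h4:4  h5:5 ⇒ 6.
Reduction 11 − 6 = 5.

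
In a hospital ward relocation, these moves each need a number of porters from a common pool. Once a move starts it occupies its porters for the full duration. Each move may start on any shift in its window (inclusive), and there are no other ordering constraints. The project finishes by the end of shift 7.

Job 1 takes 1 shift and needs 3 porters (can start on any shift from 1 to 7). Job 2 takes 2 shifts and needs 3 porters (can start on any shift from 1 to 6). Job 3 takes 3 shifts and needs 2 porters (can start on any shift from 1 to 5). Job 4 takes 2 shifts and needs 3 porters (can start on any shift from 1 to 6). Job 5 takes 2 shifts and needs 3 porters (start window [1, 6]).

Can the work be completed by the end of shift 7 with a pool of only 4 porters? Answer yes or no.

no

The minimum achievable peak is 5; 4 < 5, so no feasible schedule stays within the cap.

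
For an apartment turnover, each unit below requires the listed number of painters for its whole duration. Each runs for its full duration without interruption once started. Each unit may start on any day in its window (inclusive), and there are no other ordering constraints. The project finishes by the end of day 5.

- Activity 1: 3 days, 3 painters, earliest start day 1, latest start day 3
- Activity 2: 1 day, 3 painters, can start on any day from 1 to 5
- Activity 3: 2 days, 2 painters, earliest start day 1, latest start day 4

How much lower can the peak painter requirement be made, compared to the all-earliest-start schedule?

Early-start peak: d1:8  d2:5  d3:3  d4:0  d5:0 ⇒ 8.
Leveled (Activity 1@1, Activity 2@4, Activity 3@1): d1:5  d2:5  d3:3  d4:3  d5:0 ⇒ 5.
Reduction 8 − 5 = 3.

3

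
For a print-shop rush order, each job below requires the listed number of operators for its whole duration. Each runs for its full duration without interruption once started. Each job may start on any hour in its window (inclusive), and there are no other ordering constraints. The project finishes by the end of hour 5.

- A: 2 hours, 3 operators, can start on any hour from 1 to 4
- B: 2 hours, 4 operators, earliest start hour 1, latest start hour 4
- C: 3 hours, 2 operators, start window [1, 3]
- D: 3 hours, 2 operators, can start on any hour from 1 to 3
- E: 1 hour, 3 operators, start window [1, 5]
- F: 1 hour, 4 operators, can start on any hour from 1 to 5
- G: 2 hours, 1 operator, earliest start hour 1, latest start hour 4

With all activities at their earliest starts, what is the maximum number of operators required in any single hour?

Early-start schedule: A@1, B@1, C@1, D@1, E@1, F@1, G@1.
Load per hour: hour 1: 19, hour 2: 12, hour 3: 4, hour 4: 0, hour 5: 0.
Peak is 19.

19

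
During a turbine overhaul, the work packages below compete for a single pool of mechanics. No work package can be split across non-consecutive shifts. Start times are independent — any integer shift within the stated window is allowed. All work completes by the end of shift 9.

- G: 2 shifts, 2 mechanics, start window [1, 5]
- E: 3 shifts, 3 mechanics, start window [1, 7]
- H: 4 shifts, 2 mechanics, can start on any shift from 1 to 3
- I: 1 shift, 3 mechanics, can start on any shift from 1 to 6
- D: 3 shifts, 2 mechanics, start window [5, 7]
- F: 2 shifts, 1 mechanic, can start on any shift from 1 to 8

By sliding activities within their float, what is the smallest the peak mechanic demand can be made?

Early-start (G@1, E@1, H@1, I@1, D@5, F@1) gives peak 11: s1:11  s2:8  s3:5  s4:2  s5:2  s6:2  s7:2  s8:0  s9:0.
Shift H→3, I→4, F→5.
Schedule G@1, E@1, H@3, I@4, D@5, F@5: s1:5  s2:5  s3:5  s4:5  s5:5  s6:5  s7:2  s8:0  s9:0 — peak 5.

5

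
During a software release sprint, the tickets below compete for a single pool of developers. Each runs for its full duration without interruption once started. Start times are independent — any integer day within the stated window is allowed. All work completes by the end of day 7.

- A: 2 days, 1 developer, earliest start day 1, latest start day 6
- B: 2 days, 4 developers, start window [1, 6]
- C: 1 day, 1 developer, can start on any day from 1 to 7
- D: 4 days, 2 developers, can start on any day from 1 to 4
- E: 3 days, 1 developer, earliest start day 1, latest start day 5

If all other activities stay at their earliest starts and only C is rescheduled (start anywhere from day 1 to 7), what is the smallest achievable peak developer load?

C@1: d1:9  d2:8  d3:3  d4:2  d5:0  d6:0  d7:0 → peak 9
C@2: d1:8  d2:9  d3:3  d4:2  d5:0  d6:0  d7:0 → peak 9
C@3: d1:8  d2:8  d3:4  d4:2  d5:0  d6:0  d7:0 → peak 8
C@4: d1:8  d2:8  d3:3  d4:3  d5:0  d6:0  d7:0 → peak 8
C@5: d1:8  d2:8  d3:3  d4:2  d5:1  d6:0  d7:0 → peak 8
C@6: d1:8  d2:8  d3:3  d4:2  d5:0  d6:1  d7:0 → peak 8
C@7: d1:8  d2:8  d3:3  d4:2  d5:0  d6:0  d7:1 → peak 8
Best is C@3, peak 8.

8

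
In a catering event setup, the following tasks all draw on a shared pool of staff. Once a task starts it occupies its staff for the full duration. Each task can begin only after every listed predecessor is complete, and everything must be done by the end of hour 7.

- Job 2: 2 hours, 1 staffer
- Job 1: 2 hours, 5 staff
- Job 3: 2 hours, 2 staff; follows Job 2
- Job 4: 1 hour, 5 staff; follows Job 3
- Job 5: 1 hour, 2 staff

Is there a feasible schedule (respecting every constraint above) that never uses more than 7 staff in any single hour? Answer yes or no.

Schedule Job 2@1, Job 1@3, Job 3@5, Job 4@7, Job 5@1: h1:3  h2:1  h3:5  h4:5  h5:2  h6:2  h7:5 — peak 5 ≤ 7.

yes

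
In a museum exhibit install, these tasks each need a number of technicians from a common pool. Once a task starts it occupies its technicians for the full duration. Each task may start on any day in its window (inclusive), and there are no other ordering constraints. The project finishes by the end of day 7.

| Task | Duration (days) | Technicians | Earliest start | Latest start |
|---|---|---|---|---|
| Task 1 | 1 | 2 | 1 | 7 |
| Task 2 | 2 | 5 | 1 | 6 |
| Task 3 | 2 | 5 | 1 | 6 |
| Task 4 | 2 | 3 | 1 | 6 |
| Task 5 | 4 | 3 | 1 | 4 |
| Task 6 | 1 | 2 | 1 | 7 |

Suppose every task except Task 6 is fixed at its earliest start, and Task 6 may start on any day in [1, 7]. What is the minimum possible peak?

18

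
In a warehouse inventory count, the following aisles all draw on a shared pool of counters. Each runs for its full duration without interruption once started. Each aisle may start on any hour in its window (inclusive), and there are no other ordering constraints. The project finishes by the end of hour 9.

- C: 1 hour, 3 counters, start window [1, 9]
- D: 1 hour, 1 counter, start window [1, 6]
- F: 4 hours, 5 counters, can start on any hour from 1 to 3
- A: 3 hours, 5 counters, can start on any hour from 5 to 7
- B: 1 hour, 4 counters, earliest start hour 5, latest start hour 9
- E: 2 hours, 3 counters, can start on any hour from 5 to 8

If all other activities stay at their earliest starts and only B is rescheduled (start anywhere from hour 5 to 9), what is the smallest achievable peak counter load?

B@5: h1:9  h2:5  h3:5  h4:5  h5:12  h6:8  h7:5  h8:0  h9:0 → peak 12
B@6: h1:9  h2:5  h3:5  h4:5  h5:8  h6:12  h7:5  h8:0  h9:0 → peak 12
B@7: h1:9  h2:5  h3:5  h4:5  h5:8  h6:8  h7:9  h8:0  h9:0 → peak 9
B@8: h1:9  h2:5  h3:5  h4:5  h5:8  h6:8  h7:5  h8:4  h9:0 → peak 9
B@9: h1:9  h2:5  h3:5  h4:5  h5:8  h6:8  h7:5  h8:0  h9:4 → peak 9
Best is B@7, peak 9.

9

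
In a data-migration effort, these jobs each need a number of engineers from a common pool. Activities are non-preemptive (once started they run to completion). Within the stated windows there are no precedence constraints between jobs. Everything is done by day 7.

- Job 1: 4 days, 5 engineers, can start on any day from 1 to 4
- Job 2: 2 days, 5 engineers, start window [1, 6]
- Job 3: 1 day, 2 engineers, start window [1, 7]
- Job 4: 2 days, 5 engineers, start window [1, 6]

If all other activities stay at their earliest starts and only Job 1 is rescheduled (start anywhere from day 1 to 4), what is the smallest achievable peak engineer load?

Job 1@1: d1:17  d2:15  d3:5  d4:5  d5:0  d6:0  d7:0 → peak 17
Job 1@2: d1:12  d2:15  d3:5  d4:5  d5:5  d6:0  d7:0 → peak 15
Job 1@3: d1:12  d2:10  d3:5  d4:5  d5:5  d6:5  d7:0 → peak 12
Job 1@4: d1:12  d2:10  d3:0  d4:5  d5:5  d6:5  d7:5 → peak 12
Best is Job 1@3, peak 12.

12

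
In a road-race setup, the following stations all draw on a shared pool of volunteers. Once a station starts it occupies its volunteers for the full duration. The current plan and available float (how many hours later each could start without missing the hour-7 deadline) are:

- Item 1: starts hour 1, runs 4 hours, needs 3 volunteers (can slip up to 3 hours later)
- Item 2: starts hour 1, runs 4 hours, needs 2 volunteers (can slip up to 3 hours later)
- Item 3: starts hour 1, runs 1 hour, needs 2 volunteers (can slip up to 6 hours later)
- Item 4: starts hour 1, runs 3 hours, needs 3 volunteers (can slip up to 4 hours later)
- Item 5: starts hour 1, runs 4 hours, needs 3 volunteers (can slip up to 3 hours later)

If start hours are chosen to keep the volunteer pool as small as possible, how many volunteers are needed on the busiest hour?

8

Early-start (Item 1@1, Item 2@1, Item 3@1, Item 4@1, Item 5@1) gives peak 13: h1:13  h2:11  h3:11  h4:8  h5:0  h6:0  h7:0.
Shift Item 4→5, Item 5→2.
Schedule Item 1@1, Item 2@1, Item 3@1, Item 4@5, Item 5@2: h1:7  h2:8  h3:8  h4:8  h5:6  h6:3  h7:3 — peak 8.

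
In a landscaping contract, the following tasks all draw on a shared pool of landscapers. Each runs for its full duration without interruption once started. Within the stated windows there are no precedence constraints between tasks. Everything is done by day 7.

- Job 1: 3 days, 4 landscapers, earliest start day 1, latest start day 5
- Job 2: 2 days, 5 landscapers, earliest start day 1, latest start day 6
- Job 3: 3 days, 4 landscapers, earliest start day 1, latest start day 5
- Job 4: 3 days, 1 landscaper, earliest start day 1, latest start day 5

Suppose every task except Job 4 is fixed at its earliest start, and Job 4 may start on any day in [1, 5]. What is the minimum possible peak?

13

Job 4@1: d1:14  d2:14  d3:9  d4:0  d5:0  d6:0  d7:0 → peak 14
Job 4@2: d1:13  d2:14  d3:9  d4:1  d5:0  d6:0  d7:0 → peak 14
Job 4@3: d1:13  d2:13  d3:9  d4:1  d5:1  d6:0  d7:0 → peak 13
Job 4@4: d1:13  d2:13  d3:8  d4:1  d5:1  d6:1  d7:0 → peak 13
Job 4@5: d1:13  d2:13  d3:8  d4:0  d5:1  d6:1  d7:1 → peak 13
Best is Job 4@3, peak 13.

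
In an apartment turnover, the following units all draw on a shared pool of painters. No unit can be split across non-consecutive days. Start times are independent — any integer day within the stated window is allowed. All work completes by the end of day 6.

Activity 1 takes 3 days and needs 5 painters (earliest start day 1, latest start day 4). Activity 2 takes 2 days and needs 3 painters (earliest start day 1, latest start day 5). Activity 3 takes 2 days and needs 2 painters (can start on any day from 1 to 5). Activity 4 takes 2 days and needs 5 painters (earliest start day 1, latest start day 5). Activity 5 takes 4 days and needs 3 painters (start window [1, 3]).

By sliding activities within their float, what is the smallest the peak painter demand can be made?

10

Early-start (Activity 1@1, Activity 2@1, Activity 3@1, Activity 4@1, Activity 5@1) gives peak 18: d1:18  d2:18  d3:8  d4:3  d5:0  d6:0.
Shift Activity 4→4, Activity 5→3.
Schedule Activity 1@1, Activity 2@1, Activity 3@1, Activity 4@4, Activity 5@3: d1:10  d2:10  d3:8  d4:8  d5:8  d6:3 — peak 10.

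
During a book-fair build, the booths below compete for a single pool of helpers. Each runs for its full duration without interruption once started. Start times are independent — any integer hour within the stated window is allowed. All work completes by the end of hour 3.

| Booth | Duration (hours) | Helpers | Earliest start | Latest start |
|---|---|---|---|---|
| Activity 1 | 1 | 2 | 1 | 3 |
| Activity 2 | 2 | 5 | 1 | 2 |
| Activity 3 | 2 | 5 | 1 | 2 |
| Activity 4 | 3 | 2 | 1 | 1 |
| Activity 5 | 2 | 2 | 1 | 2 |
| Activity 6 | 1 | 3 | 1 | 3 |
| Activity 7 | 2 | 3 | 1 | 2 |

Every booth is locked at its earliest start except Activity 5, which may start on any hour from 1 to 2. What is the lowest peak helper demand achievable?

20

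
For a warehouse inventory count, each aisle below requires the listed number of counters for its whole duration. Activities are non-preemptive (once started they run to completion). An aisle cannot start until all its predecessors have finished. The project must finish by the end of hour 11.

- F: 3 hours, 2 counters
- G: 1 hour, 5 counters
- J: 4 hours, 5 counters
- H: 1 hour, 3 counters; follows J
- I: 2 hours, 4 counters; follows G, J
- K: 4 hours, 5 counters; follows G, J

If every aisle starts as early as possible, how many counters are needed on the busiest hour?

12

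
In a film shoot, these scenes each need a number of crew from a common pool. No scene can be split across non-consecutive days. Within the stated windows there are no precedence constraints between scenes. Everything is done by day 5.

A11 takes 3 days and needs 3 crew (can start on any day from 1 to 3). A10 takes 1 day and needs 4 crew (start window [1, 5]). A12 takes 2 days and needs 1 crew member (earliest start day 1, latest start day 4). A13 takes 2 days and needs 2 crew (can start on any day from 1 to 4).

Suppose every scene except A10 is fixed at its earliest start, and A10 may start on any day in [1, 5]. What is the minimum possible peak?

A10@1: d1:10  d2:6  d3:3  d4:0  d5:0 → peak 10
A10@2: d1:6  d2:10  d3:3  d4:0  d5:0 → peak 10
A10@3: d1:6  d2:6  d3:7  d4:0  d5:0 → peak 7
A10@4: d1:6  d2:6  d3:3  d4:4  d5:0 → peak 6
A10@5: d1:6  d2:6  d3:3  d4:0  d5:4 → peak 6
Best is A10@4, peak 6.

6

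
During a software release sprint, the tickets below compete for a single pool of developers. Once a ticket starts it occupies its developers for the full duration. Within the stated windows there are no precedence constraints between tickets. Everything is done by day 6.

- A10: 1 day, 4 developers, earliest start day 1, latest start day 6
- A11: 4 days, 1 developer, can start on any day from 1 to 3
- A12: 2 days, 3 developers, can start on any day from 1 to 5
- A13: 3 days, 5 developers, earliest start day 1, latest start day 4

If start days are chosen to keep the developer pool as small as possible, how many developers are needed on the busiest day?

Early-start (A10@1, A11@1, A12@1, A13@1) gives peak 13: d1:13  d2:9  d3:6  d4:1  d5:0  d6:0.
Shift A12→2, A13→4.
Schedule A10@1, A11@1, A12@2, A13@4: d1:5  d2:4  d3:4  d4:6  d5:5  d6:5 — peak 6.

6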